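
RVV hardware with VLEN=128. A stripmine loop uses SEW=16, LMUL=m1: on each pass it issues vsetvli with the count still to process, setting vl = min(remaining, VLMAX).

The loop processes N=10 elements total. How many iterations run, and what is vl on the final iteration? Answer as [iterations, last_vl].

[iterations, last_vl] = [2, 2]

lanes per group: 128·1/16 = 8
iterations = ceil(10/8) = 2; final-pass vl = 2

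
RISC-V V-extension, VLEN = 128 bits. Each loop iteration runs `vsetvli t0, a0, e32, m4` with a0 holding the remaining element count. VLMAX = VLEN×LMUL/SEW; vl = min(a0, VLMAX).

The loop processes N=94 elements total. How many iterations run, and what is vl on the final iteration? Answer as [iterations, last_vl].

[iterations, last_vl] = [6, 14]

VLMAX = (128 × 4) / 32 = 16 lanes
iterations = ceil(94/16) = 6; final-pass vl = 14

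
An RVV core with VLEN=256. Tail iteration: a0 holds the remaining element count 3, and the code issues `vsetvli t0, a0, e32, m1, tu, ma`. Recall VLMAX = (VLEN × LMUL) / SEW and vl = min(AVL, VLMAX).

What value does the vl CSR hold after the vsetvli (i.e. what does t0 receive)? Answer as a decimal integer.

VLMAX = VLEN×LMUL/SEW = 256×1/32 = 8
vl ← min(3, 8) = 3

vl = 3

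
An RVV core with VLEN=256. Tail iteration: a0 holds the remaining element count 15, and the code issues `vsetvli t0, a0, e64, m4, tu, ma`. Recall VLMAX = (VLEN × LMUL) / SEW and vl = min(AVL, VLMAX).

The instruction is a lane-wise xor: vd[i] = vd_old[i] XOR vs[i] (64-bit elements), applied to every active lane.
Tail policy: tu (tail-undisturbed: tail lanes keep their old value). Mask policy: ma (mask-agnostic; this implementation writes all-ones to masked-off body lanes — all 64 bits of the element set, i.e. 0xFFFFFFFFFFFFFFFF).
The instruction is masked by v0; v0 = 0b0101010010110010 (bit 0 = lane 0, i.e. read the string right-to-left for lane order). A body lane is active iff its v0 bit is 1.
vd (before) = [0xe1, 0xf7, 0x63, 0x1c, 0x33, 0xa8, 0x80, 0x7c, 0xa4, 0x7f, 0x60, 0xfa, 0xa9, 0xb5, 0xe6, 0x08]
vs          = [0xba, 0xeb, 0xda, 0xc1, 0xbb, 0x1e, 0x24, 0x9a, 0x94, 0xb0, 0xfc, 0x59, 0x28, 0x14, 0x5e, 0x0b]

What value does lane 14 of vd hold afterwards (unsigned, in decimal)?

lanes per group: 256·4/64 = 16
AVL=15 ≤ VLMAX=16, so vl = 15
  i=0: mask-off/ones → 18446744073709551615
  i=1: xor(0xf7,0xeb) → 28
  i=2: mask-off/ones → 18446744073709551615
  i=3: mask-off/ones → 18446744073709551615
  i=4: xor(0x33,0xbb) → 136
  i=5: xor(0xa8,0x1e) → 182
  i=6: mask-off/ones → 18446744073709551615
  i=7: xor(0x7c,0x9a) → 230
  i=8: mask-off/ones → 18446744073709551615
  i=9: mask-off/ones → 18446744073709551615
  i=10: xor(0x60,0xfc) → 156
  i=11: mask-off/ones → 18446744073709551615
  i=12: xor(0xa9,0x28) → 129
  i=13: mask-off/ones → 18446744073709551615
  i=14: xor(0xe6,0x5e) → 184
  i=15: tail/keep → 8

vd[14] = 184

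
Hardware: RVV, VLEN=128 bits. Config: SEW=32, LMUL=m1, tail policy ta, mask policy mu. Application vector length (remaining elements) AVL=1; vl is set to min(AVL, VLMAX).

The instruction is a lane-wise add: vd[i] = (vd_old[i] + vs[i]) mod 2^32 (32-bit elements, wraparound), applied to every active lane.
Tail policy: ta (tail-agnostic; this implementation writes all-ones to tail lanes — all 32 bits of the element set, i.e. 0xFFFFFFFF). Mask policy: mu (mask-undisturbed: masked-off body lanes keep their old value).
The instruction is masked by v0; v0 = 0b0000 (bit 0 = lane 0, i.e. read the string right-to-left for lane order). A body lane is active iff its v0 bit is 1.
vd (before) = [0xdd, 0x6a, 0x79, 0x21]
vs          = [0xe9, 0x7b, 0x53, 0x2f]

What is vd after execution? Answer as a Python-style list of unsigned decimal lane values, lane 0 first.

vd = [221, 4294967295, 4294967295, 4294967295]

lanes per group: 128·1/32 = 4
AVL=1 ≤ VLMAX=4, so vl = 1
vd[0] mask-off/keep -> 0xdd
vd[1] tail/ones -> 0xffffffff
vd[2] tail/ones -> 0xffffffff
vd[3] tail/ones -> 0xffffffff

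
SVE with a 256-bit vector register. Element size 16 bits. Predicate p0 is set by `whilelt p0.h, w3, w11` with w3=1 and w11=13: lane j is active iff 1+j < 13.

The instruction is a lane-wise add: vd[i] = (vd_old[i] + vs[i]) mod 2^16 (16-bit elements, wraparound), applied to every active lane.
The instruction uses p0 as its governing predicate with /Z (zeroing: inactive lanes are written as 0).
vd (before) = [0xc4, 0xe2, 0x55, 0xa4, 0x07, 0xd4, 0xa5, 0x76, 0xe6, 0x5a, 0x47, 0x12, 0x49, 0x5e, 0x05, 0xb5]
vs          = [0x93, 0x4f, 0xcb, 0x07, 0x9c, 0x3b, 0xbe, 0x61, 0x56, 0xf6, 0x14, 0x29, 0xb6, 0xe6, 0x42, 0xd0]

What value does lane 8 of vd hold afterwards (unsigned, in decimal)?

vd[8] = 316

register lanes = 256/16 = 16
whilelt: lane j active iff 1+j < 13 → j < 12 → 12 active
lane  0: add(0xc4,0x93) ⇒ 0x157
lane  1: add(0xe2,0x4f) ⇒ 0x131
lane  2: add(0x55,0xcb) ⇒ 0x120
lane  3: add(0xa4,0x07) ⇒ 0xab
lane  4: add(0x07,0x9c) ⇒ 0xa3
lane  5: add(0xd4,0x3b) ⇒ 0x10f
lane  6: add(0xa5,0xbe) ⇒ 0x163
lane  7: add(0x76,0x61) ⇒ 0xd7
lane  8: add(0xe6,0x56) ⇒ 0x13c
lane  9: add(0x5a,0xf6) ⇒ 0x150
lane 10: add(0x47,0x14) ⇒ 0x5b
lane 11: add(0x12,0x29) ⇒ 0x3b
lane 12: tail/zero ⇒ 0x00
lane 13: tail/zero ⇒ 0x00
lane 14: tail/zero ⇒ 0x00
lane 15: tail/zero ⇒ 0x00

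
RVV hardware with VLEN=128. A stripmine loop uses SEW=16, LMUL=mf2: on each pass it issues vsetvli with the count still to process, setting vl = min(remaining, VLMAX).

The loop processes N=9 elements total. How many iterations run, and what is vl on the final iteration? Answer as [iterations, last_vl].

[iterations, last_vl] = [3, 1]

VLMAX = VLEN×LMUL/SEW = 128×1/2/16 = 4
iterations = ceil(9/4) = 3; final-pass vl = 1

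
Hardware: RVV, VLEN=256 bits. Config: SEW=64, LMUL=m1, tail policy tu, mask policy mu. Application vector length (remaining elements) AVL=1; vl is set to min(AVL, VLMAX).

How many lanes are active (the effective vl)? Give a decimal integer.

vl = 1

VLMAX = (256 × 1) / 64 = 4 lanes
vl ← min(1, 4) = 1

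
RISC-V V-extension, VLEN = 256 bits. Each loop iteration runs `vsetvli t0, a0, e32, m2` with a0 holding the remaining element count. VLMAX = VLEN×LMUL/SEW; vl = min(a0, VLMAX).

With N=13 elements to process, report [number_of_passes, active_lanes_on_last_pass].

lanes per group: 256·2/32 = 16
iterations = ceil(13/16) = 1; final-pass vl = 13

[iterations, last_vl] = [1, 13]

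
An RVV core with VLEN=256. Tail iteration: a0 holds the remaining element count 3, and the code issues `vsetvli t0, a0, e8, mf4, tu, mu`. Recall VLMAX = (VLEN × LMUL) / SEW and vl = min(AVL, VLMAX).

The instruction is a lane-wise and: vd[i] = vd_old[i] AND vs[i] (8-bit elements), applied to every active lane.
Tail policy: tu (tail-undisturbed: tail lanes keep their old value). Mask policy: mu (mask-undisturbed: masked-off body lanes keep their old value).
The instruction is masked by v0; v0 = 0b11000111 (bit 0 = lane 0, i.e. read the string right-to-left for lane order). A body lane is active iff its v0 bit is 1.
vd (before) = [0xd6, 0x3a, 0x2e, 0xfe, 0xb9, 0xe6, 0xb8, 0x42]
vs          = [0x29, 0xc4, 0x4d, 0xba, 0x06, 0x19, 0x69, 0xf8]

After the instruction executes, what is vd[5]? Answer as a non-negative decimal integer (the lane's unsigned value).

vd[5] = 230

VLMAX = (256 × 1/4) / 8 = 8 lanes
vl = min(AVL, VLMAX) = min(3, 8) = 3
lane  0: and(0xd6,0x29) ⇒ 0x00
lane  1: and(0x3a,0xc4) ⇒ 0x00
lane  2: and(0x2e,0x4d) ⇒ 0x0c
lane  3: tail/keep ⇒ 0xfe
lane  4: tail/keep ⇒ 0xb9
lane  5: tail/keep ⇒ 0xe6
lane  6: tail/keep ⇒ 0xb8
lane  7: tail/keep ⇒ 0x42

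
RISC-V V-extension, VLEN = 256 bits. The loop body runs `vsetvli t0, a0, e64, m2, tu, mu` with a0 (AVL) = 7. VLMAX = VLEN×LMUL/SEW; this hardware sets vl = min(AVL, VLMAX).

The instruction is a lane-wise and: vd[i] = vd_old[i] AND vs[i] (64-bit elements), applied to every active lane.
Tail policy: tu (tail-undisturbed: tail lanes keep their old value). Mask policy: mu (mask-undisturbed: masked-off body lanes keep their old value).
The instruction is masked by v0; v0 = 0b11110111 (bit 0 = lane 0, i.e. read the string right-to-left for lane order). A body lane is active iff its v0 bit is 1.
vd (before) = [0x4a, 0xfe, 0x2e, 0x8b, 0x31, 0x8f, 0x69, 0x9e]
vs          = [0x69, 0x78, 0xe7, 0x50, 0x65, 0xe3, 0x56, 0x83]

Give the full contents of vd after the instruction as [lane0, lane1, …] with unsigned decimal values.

lanes per group: 256·2/64 = 8
AVL=7 ≤ VLMAX=8, so vl = 7
  i=0: and(0x4a,0x69) → 72
  i=1: and(0xfe,0x78) → 120
  i=2: and(0x2e,0xe7) → 38
  i=3: mask-off/keep → 139
  i=4: and(0x31,0x65) → 33
  i=5: and(0x8f,0xe3) → 131
  i=6: and(0x69,0x56) → 64
  i=7: tail/keep → 158

vd = [72, 120, 38, 139, 33, 131, 64, 158]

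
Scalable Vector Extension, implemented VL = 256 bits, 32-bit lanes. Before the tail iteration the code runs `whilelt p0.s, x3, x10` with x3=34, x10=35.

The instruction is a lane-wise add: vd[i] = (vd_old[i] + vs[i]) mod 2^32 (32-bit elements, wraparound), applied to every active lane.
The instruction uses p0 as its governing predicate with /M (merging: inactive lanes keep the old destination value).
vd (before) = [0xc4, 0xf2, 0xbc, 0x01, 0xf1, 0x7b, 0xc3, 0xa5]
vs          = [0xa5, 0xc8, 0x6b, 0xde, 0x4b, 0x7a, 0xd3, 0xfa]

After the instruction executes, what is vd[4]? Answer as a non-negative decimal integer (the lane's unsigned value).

vd[4] = 241

register lanes = 256/32 = 8
whilelt: lane j active iff 34+j < 35 → j < 1 → 1 active
[0] add(0xc4,0xa5) = 0x169
[1] tail/keep = 0xf2
[2] tail/keep = 0xbc
[3] tail/keep = 0x01
[4] tail/keep = 0xf1
[5] tail/keep = 0x7b
[6] tail/keep = 0xc3
[7] tail/keep = 0xa5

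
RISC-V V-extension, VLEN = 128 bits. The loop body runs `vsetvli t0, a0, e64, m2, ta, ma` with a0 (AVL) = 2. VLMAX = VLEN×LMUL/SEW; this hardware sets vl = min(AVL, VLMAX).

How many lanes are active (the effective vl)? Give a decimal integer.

vl = 2

VLMAX = VLEN×LMUL/SEW = 128×2/64 = 4
AVL=2 ≤ VLMAX=4, so vl = 2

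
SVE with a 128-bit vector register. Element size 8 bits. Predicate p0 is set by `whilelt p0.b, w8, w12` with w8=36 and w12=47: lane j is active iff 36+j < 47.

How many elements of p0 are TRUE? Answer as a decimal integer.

lane count: 128 div 8 = 16
active while 36+j < 47, i.e. j ∈ [0,11) capped at 16 ⇒ 11

vl = 11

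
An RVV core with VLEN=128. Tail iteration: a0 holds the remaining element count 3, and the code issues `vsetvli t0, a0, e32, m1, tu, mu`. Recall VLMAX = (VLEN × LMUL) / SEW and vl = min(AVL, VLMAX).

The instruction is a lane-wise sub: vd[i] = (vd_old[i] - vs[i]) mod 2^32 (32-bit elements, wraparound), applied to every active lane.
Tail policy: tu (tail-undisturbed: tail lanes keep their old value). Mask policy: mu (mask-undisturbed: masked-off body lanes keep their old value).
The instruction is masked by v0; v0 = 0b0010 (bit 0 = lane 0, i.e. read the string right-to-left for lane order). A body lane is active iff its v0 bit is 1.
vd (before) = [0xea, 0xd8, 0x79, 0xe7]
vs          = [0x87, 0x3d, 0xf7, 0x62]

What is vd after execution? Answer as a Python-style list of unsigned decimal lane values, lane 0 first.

vd = [234, 155, 121, 231]

VLMAX = VLEN×LMUL/SEW = 128×1/32 = 4
vl = min(AVL, VLMAX) = min(3, 4) = 3
lane  0: mask-off/keep ⇒ 0xea
lane  1: sub(0xd8,0x3d) ⇒ 0x9b
lane  2: mask-off/keep ⇒ 0x79
lane  3: tail/keep ⇒ 0xe7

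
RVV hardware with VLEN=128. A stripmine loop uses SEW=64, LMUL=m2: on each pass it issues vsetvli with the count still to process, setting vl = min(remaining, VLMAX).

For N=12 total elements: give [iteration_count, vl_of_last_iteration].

[iterations, last_vl] = [3, 4]

VLMAX = VLEN×LMUL/SEW = 128×2/64 = 4
N=12: ⌈12/4⌉ = 3 iters; last vl = 12 − 2×4 = 4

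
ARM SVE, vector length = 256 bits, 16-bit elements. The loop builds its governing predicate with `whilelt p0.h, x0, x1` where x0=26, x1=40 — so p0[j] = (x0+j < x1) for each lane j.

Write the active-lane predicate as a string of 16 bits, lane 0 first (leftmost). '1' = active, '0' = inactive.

predicate = 1111111111111100

lane count: 256 div 16 = 16
active while 26+j < 40, i.e. j ∈ [0,14) capped at 16 ⇒ 14
bits (lane 0 leftmost): 1111111111111100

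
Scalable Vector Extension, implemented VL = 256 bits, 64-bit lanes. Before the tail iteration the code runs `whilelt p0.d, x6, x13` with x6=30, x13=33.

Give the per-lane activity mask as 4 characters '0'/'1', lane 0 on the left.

256-bit reg / 64-bit elem → 4 lanes
whilelt: lane j active iff 30+j < 33 → j < 3 → 3 active
bits (lane 0 leftmost): 1110

predicate = 1110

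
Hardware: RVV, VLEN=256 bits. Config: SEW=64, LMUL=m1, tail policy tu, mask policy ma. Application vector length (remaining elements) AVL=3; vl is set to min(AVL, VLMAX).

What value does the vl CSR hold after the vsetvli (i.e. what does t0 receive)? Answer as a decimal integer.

VLMAX = VLEN×LMUL/SEW = 256×1/64 = 4
vl ← min(3, 4) = 3

vl = 3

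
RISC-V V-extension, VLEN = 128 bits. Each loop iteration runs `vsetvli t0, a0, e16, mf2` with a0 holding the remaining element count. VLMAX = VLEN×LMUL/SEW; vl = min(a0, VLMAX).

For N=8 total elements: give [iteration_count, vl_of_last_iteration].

lanes per group: 128·1/2/16 = 4
iterations = ceil(8/4) = 2; final-pass vl = 4

[iterations, last_vl] = [2, 4]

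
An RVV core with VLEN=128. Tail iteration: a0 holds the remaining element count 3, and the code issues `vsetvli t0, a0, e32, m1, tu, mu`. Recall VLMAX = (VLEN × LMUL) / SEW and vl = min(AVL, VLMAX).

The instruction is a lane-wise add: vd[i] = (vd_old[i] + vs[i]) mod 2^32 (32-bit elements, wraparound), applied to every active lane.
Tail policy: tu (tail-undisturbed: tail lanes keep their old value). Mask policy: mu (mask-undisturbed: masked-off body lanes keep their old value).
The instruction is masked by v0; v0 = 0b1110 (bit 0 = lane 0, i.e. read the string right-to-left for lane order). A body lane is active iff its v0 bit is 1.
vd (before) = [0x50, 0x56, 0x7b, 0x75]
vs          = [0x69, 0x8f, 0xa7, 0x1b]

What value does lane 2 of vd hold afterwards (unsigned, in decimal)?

vd[2] = 290

lanes per group: 128·1/32 = 4
vl ← min(3, 4) = 3
  i=0: mask-off/keep → 80
  i=1: add(0x56,0x8f) → 229
  i=2: add(0x7b,0xa7) → 290
  i=3: tail/keep → 117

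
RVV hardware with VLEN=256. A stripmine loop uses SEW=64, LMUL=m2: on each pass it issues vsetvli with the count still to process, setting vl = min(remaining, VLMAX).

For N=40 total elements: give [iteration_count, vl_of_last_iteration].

[iterations, last_vl] = [5, 8]

lanes per group: 256·2/64 = 8
N=40: ⌈40/8⌉ = 5 iters; last vl = 40 − 4×8 = 8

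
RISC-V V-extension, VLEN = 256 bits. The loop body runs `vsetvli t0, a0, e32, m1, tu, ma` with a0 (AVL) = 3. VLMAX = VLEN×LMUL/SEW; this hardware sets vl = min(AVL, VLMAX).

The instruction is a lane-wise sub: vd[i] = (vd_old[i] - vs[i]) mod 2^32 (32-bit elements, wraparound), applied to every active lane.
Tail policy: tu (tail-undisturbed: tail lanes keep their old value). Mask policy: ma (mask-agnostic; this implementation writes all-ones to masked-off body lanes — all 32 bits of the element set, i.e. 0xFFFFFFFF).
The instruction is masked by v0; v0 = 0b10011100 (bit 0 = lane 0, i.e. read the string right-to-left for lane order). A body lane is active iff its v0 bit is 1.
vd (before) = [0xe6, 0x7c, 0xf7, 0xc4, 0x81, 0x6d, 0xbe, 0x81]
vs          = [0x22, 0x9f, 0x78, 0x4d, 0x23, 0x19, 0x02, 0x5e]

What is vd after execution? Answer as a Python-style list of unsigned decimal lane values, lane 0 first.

vd = [4294967295, 4294967295, 127, 196, 129, 109, 190, 129]

lanes per group: 256·1/32 = 8
vl = min(AVL, VLMAX) = min(3, 8) = 3
[0] mask-off/ones = 0xffffffff
[1] mask-off/ones = 0xffffffff
[2] sub(0xf7,0x78) = 0x7f
[3] tail/keep = 0xc4
[4] tail/keep = 0x81
[5] tail/keep = 0x6d
[6] tail/keep = 0xbe
[7] tail/keep = 0x81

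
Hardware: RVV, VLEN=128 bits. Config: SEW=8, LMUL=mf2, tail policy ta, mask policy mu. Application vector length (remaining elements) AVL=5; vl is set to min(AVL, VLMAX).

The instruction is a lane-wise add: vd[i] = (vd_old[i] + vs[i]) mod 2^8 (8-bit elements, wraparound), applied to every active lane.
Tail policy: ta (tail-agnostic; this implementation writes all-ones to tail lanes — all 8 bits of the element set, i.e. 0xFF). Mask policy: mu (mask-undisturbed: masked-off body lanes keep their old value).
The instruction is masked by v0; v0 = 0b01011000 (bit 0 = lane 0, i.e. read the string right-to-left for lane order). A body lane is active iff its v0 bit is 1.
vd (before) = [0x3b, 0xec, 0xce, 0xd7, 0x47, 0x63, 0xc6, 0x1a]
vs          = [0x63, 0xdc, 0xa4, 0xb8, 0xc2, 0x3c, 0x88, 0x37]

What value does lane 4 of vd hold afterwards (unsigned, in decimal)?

vd[4] = 9

lanes per group: 128·1/2/8 = 8
vl ← min(5, 8) = 5
  i=0: mask-off/keep → 59
  i=1: mask-off/keep → 236
  i=2: mask-off/keep → 206
  i=3: add(0xd7,0xb8) → 143
  i=4: add(0x47,0xc2) → 9
  i=5: tail/ones → 255
  i=6: tail/ones → 255
  i=7: tail/ones → 255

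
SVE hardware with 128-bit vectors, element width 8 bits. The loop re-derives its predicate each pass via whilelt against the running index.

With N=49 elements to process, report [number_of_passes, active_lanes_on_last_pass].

128-bit reg / 8-bit elem → 16 lanes
N=49: ⌈49/16⌉ = 4 iters; last vl = 49 − 3×16 = 1

[iterations, last_vl] = [4, 1]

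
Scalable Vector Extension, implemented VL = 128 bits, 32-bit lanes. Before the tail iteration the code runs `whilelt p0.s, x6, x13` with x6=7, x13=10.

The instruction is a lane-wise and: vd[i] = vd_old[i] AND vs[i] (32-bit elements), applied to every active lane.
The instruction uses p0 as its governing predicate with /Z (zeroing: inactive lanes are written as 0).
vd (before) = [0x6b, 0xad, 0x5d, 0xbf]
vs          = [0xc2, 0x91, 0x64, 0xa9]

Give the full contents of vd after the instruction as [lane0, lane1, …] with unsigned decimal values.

vd = [66, 129, 68, 0]

register lanes = 128/32 = 4
active while 7+j < 10, i.e. j ∈ [0,3) capped at 4 ⇒ 3
lane  0: and(0x6b,0xc2) ⇒ 0x42
lane  1: and(0xad,0x91) ⇒ 0x81
lane  2: and(0x5d,0x64) ⇒ 0x44
lane  3: tail/zero ⇒ 0x00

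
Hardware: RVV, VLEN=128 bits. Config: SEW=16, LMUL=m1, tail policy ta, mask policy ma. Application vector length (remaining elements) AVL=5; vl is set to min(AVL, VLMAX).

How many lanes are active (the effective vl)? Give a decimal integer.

lanes per group: 128·1/16 = 8
vl = min(AVL, VLMAX) = min(5, 8) = 5

vl = 5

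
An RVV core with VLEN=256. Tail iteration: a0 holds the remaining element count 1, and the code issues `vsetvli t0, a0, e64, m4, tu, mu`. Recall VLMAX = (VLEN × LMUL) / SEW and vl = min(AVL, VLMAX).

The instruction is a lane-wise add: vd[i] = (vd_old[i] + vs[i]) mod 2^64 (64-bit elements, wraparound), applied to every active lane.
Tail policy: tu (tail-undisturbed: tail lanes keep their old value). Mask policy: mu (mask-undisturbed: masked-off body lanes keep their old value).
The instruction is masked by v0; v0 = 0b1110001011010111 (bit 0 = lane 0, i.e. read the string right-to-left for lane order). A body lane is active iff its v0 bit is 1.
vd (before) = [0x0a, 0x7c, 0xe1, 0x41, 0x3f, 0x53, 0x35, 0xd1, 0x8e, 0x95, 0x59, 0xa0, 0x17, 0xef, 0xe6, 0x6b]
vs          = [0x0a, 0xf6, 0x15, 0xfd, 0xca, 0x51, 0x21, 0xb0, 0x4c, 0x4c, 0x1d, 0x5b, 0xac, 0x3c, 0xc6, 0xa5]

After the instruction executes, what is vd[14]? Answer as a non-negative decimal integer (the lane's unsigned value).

vd[14] = 230

VLMAX = VLEN×LMUL/SEW = 256×4/64 = 16
vl = min(AVL, VLMAX) = min(1, 16) = 1
lane  0: add(0x0a,0x0a) ⇒ 0x14
lane  1: tail/keep ⇒ 0x7c
lane  2: tail/keep ⇒ 0xe1
lane  3: tail/keep ⇒ 0x41
lane  4: tail/keep ⇒ 0x3f
lane  5: tail/keep ⇒ 0x53
lane  6: tail/keep ⇒ 0x35
lane  7: tail/keep ⇒ 0xd1
lane  8: tail/keep ⇒ 0x8e
lane  9: tail/keep ⇒ 0x95
lane 10: tail/keep ⇒ 0x59
lane 11: tail/keep ⇒ 0xa0
lane 12: tail/keep ⇒ 0x17
lane 13: tail/keep ⇒ 0xef
lane 14: tail/keep ⇒ 0xe6
lane 15: tail/keep ⇒ 0x6b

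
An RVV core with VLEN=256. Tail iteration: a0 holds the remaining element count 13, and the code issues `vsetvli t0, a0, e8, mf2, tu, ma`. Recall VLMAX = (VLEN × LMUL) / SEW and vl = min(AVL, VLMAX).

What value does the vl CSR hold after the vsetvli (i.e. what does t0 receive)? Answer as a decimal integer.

vl = 13

VLMAX = VLEN×LMUL/SEW = 256×1/2/8 = 16
vl ← min(13, 16) = 13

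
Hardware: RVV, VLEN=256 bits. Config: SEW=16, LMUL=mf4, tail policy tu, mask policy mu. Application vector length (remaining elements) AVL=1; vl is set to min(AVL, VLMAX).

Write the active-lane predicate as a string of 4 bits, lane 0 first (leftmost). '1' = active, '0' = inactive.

predicate = 1000

VLMAX = VLEN×LMUL/SEW = 256×1/4/16 = 4
vl ← min(1, 4) = 1
bits (lane 0 leftmost): 1000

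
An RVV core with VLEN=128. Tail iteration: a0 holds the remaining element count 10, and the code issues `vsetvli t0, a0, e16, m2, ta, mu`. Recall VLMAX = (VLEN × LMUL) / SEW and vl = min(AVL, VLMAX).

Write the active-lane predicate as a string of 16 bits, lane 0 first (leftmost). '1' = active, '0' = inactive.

VLMAX = VLEN×LMUL/SEW = 128×2/16 = 16
vl ← min(10, 16) = 10
bits (lane 0 leftmost): 1111111111000000

predicate = 1111111111000000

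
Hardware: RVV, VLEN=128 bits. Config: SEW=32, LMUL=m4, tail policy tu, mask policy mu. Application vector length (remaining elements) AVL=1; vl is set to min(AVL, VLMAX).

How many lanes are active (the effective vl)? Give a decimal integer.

vl = 1

VLMAX = (128 × 4) / 32 = 16 lanes
vl ← min(1, 16) = 1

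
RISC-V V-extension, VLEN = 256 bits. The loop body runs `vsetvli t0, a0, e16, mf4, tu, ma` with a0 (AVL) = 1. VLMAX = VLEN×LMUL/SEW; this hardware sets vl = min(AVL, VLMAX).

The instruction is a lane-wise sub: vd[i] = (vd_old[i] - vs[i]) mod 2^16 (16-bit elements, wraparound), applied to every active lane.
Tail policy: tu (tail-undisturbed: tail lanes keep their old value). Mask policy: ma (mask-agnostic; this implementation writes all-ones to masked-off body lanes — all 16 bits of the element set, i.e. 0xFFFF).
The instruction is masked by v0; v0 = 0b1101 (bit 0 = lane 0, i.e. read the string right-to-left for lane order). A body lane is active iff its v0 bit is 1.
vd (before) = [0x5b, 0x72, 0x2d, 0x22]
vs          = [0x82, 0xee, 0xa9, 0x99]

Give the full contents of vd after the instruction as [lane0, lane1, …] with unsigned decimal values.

vd = [65497, 114, 45, 34]

lanes per group: 256·1/4/16 = 4
AVL=1 ≤ VLMAX=4, so vl = 1
  i=0: sub(0x5b,0x82) → 65497
  i=1: tail/keep → 114
  i=2: tail/keep → 45
  i=3: tail/keep → 34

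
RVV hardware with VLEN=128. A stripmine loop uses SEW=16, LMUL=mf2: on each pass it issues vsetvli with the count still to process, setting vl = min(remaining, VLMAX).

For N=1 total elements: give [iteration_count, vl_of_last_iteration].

[iterations, last_vl] = [1, 1]

VLMAX = VLEN×LMUL/SEW = 128×1/2/16 = 4
iterations = ceil(1/4) = 1; final-pass vl = 1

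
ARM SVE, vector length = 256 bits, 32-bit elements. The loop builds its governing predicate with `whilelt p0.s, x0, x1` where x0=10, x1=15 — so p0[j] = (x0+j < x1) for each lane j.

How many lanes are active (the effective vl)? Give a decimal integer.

register lanes = 256/32 = 8
p0[j] = (10+j < 15); true for j=0..4 → 5 lanes set

vl = 5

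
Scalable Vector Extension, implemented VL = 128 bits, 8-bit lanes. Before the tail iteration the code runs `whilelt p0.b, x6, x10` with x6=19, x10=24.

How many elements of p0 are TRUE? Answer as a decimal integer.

128-bit reg / 8-bit elem → 16 lanes
p0[j] = (19+j < 24); true for j=0..4 → 5 lanes set

vl = 5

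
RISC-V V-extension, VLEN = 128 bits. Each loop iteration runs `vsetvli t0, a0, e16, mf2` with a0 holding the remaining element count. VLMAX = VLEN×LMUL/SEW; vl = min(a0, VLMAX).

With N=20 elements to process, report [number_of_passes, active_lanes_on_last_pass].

lanes per group: 128·1/2/16 = 4
iterations = ceil(20/4) = 5; final-pass vl = 4

[iterations, last_vl] = [5, 4]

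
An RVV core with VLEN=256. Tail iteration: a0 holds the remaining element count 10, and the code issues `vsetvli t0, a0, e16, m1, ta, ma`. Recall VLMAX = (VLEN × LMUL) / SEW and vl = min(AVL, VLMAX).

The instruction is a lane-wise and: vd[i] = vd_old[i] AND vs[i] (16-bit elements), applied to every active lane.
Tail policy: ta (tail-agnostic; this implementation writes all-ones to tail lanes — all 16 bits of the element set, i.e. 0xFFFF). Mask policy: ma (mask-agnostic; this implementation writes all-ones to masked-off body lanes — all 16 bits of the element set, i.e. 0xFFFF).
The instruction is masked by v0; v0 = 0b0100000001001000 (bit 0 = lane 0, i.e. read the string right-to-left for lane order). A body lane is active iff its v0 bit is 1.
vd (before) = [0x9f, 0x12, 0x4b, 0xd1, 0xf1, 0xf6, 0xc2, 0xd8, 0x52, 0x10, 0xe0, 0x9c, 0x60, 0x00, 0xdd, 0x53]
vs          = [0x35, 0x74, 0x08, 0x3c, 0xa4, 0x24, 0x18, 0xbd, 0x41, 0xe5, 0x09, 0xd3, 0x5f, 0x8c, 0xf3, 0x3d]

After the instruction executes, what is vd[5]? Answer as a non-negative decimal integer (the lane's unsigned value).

vd[5] = 65535

VLMAX = VLEN×LMUL/SEW = 256×1/16 = 16
vl ← min(10, 16) = 10
  i=0: mask-off/ones → 65535
  i=1: mask-off/ones → 65535
  i=2: mask-off/ones → 65535
  i=3: and(0xd1,0x3c) → 16
  i=4: mask-off/ones → 65535
  i=5: mask-off/ones → 65535
  i=6: and(0xc2,0x18) → 0
  i=7: mask-off/ones → 65535
  i=8: mask-off/ones → 65535
  i=9: mask-off/ones → 65535
  i=10: tail/ones → 65535
  i=11: tail/ones → 65535
  i=12: tail/ones → 65535
  i=13: tail/ones → 65535
  i=14: tail/ones → 65535
  i=15: tail/ones → 65535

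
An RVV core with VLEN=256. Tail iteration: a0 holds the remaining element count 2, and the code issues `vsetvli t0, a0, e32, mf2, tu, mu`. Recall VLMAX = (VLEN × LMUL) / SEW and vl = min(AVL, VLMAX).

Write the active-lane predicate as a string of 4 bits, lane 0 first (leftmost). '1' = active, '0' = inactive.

VLMAX = (256 × 1/2) / 32 = 4 lanes
vl ← min(2, 4) = 2
bits (lane 0 leftmost): 1100

predicate = 1100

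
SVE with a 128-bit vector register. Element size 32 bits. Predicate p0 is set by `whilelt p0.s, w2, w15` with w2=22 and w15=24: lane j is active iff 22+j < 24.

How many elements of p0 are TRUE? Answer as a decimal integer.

lane count: 128 div 32 = 4
p0[j] = (22+j < 24); true for j=0..1 → 2 lanes set

vl = 2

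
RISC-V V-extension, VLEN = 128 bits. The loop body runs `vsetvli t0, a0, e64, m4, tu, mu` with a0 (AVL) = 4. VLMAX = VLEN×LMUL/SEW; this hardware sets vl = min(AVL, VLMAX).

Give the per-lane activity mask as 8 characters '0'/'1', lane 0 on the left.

predicate = 11110000

lanes per group: 128·4/64 = 8
AVL=4 ≤ VLMAX=8, so vl = 4
bits (lane 0 leftmost): 11110000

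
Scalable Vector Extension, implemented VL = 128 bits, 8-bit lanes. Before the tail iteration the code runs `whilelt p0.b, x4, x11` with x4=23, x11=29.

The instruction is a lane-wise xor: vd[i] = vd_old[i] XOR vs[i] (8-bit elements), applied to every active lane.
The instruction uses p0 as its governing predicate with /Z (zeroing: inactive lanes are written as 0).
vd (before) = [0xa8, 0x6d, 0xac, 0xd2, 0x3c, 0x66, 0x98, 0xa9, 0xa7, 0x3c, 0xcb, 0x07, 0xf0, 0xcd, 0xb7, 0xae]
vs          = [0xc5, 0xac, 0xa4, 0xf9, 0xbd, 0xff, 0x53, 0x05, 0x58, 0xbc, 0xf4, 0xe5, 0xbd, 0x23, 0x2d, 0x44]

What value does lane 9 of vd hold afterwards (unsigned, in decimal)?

lane count: 128 div 8 = 16
p0[j] = (23+j < 29); true for j=0..5 → 6 lanes set
[0] xor(0xa8,0xc5) = 0x6d
[1] xor(0x6d,0xac) = 0xc1
[2] xor(0xac,0xa4) = 0x08
[3] xor(0xd2,0xf9) = 0x2b
[4] xor(0x3c,0xbd) = 0x81
[5] xor(0x66,0xff) = 0x99
[6] tail/zero = 0x00
[7] tail/zero = 0x00
[8] tail/zero = 0x00
[9] tail/zero = 0x00
[10] tail/zero = 0x00
[11] tail/zero = 0x00
[12] tail/zero = 0x00
[13] tail/zero = 0x00
[14] tail/zero = 0x00
[15] tail/zero = 0x00

vd[9] = 0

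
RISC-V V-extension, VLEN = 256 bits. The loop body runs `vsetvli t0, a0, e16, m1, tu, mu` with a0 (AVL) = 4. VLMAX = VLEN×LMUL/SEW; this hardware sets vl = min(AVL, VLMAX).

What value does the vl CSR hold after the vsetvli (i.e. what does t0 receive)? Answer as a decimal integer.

vl = 4

lanes per group: 256·1/16 = 16
AVL=4 ≤ VLMAX=16, so vl = 4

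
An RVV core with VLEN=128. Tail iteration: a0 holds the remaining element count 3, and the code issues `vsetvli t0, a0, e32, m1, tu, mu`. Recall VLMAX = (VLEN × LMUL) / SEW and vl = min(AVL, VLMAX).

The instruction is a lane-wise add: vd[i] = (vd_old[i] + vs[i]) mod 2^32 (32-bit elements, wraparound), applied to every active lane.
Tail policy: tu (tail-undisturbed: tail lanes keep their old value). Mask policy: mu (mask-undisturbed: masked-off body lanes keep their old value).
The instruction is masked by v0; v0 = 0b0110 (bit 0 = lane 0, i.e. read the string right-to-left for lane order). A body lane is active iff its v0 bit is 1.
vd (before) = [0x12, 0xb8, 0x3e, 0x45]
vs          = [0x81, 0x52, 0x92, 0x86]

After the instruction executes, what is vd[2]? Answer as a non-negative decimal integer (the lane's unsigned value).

vd[2] = 208

lanes per group: 128·1/32 = 4
vl ← min(3, 4) = 3
  i=0: mask-off/keep → 18
  i=1: add(0xb8,0x52) → 266
  i=2: add(0x3e,0x92) → 208
  i=3: tail/keep → 69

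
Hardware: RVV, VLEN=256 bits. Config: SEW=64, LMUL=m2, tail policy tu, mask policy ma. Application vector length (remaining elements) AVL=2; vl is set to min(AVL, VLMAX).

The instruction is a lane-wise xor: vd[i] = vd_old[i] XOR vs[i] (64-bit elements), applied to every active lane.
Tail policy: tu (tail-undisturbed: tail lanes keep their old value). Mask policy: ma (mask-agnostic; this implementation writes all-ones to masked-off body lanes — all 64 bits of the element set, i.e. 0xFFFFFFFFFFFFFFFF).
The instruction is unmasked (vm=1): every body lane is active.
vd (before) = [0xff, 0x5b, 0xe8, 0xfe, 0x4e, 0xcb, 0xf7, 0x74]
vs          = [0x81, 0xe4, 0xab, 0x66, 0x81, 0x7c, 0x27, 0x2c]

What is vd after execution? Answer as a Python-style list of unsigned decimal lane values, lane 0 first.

VLMAX = (256 × 2) / 64 = 8 lanes
AVL=2 ≤ VLMAX=8, so vl = 2
vd[0] xor(0xff,0x81) -> 0x7e
vd[1] xor(0x5b,0xe4) -> 0xbf
vd[2] tail/keep -> 0xe8
vd[3] tail/keep -> 0xfe
vd[4] tail/keep -> 0x4e
vd[5] tail/keep -> 0xcb
vd[6] tail/keep -> 0xf7
vd[7] tail/keep -> 0x74

vd = [126, 191, 232, 254, 78, 203, 247, 116]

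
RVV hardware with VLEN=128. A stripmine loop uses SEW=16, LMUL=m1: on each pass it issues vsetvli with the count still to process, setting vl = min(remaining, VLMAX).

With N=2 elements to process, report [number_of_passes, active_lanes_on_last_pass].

lanes per group: 128·1/16 = 8
N=2: ⌈2/8⌉ = 1 iters; last vl = 2 − 0×8 = 2

[iterations, last_vl] = [1, 2]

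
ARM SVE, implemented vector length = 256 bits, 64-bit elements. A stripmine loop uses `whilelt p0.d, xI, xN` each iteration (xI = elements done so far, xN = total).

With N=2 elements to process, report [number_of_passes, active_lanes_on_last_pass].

[iterations, last_vl] = [1, 2]

register lanes = 256/64 = 4
N=2: ⌈2/4⌉ = 1 iters; last vl = 2 − 0×4 = 2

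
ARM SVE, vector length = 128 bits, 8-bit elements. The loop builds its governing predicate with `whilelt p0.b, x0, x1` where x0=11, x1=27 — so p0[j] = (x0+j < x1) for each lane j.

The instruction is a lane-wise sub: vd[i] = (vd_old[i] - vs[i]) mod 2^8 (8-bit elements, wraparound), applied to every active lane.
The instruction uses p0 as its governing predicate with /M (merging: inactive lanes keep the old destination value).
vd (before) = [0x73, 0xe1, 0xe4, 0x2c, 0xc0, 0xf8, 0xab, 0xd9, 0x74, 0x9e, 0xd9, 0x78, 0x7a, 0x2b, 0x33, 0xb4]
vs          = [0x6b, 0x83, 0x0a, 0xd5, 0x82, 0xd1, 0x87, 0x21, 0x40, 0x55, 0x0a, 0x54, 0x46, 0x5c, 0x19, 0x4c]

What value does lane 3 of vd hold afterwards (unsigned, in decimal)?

vd[3] = 87

128-bit reg / 8-bit elem → 16 lanes
active while 11+j < 27, i.e. j ∈ [0,16) capped at 16 ⇒ 16
[0] sub(0x73,0x6b) = 0x08
[1] sub(0xe1,0x83) = 0x5e
[2] sub(0xe4,0x0a) = 0xda
[3] sub(0x2c,0xd5) = 0x57
[4] sub(0xc0,0x82) = 0x3e
[5] sub(0xf8,0xd1) = 0x27
[6] sub(0xab,0x87) = 0x24
[7] sub(0xd9,0x21) = 0xb8
[8] sub(0x74,0x40) = 0x34
[9] sub(0x9e,0x55) = 0x49
[10] sub(0xd9,0x0a) = 0xcf
[11] sub(0x78,0x54) = 0x24
[12] sub(0x7a,0x46) = 0x34
[13] sub(0x2b,0x5c) = 0xcf
[14] sub(0x33,0x19) = 0x1a
[15] sub(0xb4,0x4c) = 0x68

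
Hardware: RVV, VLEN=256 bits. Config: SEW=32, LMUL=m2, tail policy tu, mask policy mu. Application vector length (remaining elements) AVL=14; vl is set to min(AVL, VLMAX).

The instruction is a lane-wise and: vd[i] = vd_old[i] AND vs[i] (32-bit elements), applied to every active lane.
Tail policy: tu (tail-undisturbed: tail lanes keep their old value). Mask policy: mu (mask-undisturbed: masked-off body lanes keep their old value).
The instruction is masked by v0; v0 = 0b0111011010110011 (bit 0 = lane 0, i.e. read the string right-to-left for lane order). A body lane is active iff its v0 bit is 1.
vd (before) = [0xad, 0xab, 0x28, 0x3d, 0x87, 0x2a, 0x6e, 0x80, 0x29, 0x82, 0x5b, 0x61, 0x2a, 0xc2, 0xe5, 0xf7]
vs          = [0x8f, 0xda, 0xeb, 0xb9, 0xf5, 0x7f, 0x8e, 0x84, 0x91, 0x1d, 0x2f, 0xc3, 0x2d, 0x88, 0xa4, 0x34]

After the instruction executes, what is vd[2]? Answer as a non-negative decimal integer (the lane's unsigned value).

lanes per group: 256·2/32 = 16
vl ← min(14, 16) = 14
[0] and(0xad,0x8f) = 0x8d
[1] and(0xab,0xda) = 0x8a
[2] mask-off/keep = 0x28
[3] mask-off/keep = 0x3d
[4] and(0x87,0xf5) = 0x85
[5] and(0x2a,0x7f) = 0x2a
[6] mask-off/keep = 0x6e
[7] and(0x80,0x84) = 0x80
[8] mask-off/keep = 0x29
[9] and(0x82,0x1d) = 0x00
[10] and(0x5b,0x2f) = 0x0b
[11] mask-off/keep = 0x61
[12] and(0x2a,0x2d) = 0x28
[13] and(0xc2,0x88) = 0x80
[14] tail/keep = 0xe5
[15] tail/keep = 0xf7

vd[2] = 40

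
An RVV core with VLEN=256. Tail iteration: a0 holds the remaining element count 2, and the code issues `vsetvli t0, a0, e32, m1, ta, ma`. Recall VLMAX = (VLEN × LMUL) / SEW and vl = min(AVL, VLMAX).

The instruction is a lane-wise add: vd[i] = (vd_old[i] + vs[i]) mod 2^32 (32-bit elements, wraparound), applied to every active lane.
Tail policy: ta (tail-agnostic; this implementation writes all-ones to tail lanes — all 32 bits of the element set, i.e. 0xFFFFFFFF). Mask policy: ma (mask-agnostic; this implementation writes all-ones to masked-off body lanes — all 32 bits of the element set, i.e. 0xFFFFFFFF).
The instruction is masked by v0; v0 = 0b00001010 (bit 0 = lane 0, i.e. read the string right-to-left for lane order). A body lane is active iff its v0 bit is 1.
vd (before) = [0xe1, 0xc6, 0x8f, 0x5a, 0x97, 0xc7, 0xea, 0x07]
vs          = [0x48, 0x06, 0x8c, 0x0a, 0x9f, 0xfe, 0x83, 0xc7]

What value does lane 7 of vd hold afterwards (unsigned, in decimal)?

vd[7] = 4294967295

VLMAX = VLEN×LMUL/SEW = 256×1/32 = 8
vl = min(AVL, VLMAX) = min(2, 8) = 2
vd[0] mask-off/ones -> 0xffffffff
vd[1] add(0xc6,0x06) -> 0xcc
vd[2] tail/ones -> 0xffffffff
vd[3] tail/ones -> 0xffffffff
vd[4] tail/ones -> 0xffffffff
vd[5] tail/ones -> 0xffffffff
vd[6] tail/ones -> 0xffffffff
vd[7] tail/ones -> 0xffffffff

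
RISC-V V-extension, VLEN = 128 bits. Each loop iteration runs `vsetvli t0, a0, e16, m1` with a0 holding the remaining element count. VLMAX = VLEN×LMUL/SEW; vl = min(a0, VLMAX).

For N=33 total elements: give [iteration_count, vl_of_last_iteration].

[iterations, last_vl] = [5, 1]

VLMAX = VLEN×LMUL/SEW = 128×1/16 = 8
33 elements at 8/iter → 5 passes, remainder 1 on the last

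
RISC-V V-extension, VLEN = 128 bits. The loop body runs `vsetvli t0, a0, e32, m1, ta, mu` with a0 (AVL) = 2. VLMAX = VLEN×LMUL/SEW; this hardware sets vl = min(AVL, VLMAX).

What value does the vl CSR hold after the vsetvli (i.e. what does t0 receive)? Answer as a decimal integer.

vl = 2

VLMAX = VLEN×LMUL/SEW = 128×1/32 = 4
vl = min(AVL, VLMAX) = min(2, 4) = 2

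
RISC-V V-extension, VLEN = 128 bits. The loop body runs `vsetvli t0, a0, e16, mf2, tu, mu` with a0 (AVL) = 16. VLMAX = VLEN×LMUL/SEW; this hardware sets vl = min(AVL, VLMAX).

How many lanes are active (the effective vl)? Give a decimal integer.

lanes per group: 128·1/2/16 = 4
vl ← min(16, 4) = 4

vl = 4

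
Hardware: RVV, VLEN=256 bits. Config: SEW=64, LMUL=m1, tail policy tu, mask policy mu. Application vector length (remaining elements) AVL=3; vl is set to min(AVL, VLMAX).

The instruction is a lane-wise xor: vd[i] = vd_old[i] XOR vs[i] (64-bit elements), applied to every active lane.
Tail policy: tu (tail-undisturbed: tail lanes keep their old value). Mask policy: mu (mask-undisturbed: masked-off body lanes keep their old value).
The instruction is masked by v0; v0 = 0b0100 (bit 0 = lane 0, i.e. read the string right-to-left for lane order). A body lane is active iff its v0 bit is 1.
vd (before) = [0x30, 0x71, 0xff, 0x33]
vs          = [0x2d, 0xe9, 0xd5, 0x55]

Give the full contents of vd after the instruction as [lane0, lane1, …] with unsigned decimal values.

vd = [48, 113, 42, 51]

VLMAX = VLEN×LMUL/SEW = 256×1/64 = 4
vl ← min(3, 4) = 3
vd[0] mask-off/keep -> 0x30
vd[1] mask-off/keep -> 0x71
vd[2] xor(0xff,0xd5) -> 0x2a
vd[3] tail/keep -> 0x33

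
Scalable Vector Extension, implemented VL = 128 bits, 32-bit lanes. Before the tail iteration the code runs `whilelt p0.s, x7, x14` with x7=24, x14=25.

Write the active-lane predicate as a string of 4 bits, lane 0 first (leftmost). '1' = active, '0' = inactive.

128-bit reg / 32-bit elem → 4 lanes
p0[j] = (24+j < 25); true for j=0..0 → 1 lanes set
bits (lane 0 leftmost): 1000

predicate = 1000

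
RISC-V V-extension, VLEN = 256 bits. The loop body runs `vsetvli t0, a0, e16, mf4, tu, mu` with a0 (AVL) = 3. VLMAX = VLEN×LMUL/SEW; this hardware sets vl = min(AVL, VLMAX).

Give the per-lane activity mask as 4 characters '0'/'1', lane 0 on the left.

predicate = 1110

lanes per group: 256·1/4/16 = 4
AVL=3 ≤ VLMAX=4, so vl = 3
bits (lane 0 leftmost): 1110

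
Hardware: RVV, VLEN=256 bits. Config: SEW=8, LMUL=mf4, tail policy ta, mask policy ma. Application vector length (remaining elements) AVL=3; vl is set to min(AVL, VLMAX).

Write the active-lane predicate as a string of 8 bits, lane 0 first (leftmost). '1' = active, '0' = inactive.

predicate = 11100000

VLMAX = VLEN×LMUL/SEW = 256×1/4/8 = 8
AVL=3 ≤ VLMAX=8, so vl = 3
bits (lane 0 leftmost): 11100000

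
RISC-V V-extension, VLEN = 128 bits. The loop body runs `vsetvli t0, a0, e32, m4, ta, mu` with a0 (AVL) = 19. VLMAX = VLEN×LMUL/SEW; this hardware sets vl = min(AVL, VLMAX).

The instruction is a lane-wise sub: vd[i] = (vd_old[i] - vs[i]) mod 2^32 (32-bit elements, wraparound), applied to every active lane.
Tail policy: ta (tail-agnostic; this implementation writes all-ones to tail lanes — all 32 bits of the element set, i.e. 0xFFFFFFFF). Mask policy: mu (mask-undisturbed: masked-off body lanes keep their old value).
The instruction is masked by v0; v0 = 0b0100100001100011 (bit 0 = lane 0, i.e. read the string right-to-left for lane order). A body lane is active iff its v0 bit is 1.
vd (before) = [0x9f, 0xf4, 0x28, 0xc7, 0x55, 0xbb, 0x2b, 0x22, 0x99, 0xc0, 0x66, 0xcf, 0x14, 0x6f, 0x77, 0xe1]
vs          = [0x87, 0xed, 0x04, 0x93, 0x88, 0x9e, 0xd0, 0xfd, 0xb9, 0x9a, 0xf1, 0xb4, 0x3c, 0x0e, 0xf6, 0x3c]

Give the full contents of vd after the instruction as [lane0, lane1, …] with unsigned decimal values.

VLMAX = (128 × 4) / 32 = 16 lanes
AVL=19 > VLMAX=16, so vl = 16
[0] sub(0x9f,0x87) = 0x18
[1] sub(0xf4,0xed) = 0x07
[2] mask-off/keep = 0x28
[3] mask-off/keep = 0xc7
[4] mask-off/keep = 0x55
[5] sub(0xbb,0x9e) = 0x1d
[6] sub(0x2b,0xd0) = 0xffffff5b
[7] mask-off/keep = 0x22
[8] mask-off/keep = 0x99
[9] mask-off/keep = 0xc0
[10] mask-off/keep = 0x66
[11] sub(0xcf,0xb4) = 0x1b
[12] mask-off/keep = 0x14
[13] mask-off/keep = 0x6f
[14] sub(0x77,0xf6) = 0xffffff81
[15] mask-off/keep = 0xe1

vd = [24, 7, 40, 199, 85, 29, 4294967131, 34, 153, 192, 102, 27, 20, 111, 4294967169, 225]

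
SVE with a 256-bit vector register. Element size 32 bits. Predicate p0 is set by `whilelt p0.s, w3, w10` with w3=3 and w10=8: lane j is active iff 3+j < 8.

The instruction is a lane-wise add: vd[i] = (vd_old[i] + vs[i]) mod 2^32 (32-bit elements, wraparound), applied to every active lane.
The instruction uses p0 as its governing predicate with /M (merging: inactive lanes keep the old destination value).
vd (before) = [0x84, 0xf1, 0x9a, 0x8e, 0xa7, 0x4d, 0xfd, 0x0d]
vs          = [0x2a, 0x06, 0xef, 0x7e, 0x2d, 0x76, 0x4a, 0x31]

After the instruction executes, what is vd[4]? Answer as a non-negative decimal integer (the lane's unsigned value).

vd[4] = 212

lane count: 256 div 32 = 8
p0[j] = (3+j < 8); true for j=0..4 → 5 lanes set
[0] add(0x84,0x2a) = 0xae
[1] add(0xf1,0x06) = 0xf7
[2] add(0x9a,0xef) = 0x189
[3] add(0x8e,0x7e) = 0x10c
[4] add(0xa7,0x2d) = 0xd4
[5] tail/keep = 0x4d
[6] tail/keep = 0xfd
[7] tail/keep = 0x0d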